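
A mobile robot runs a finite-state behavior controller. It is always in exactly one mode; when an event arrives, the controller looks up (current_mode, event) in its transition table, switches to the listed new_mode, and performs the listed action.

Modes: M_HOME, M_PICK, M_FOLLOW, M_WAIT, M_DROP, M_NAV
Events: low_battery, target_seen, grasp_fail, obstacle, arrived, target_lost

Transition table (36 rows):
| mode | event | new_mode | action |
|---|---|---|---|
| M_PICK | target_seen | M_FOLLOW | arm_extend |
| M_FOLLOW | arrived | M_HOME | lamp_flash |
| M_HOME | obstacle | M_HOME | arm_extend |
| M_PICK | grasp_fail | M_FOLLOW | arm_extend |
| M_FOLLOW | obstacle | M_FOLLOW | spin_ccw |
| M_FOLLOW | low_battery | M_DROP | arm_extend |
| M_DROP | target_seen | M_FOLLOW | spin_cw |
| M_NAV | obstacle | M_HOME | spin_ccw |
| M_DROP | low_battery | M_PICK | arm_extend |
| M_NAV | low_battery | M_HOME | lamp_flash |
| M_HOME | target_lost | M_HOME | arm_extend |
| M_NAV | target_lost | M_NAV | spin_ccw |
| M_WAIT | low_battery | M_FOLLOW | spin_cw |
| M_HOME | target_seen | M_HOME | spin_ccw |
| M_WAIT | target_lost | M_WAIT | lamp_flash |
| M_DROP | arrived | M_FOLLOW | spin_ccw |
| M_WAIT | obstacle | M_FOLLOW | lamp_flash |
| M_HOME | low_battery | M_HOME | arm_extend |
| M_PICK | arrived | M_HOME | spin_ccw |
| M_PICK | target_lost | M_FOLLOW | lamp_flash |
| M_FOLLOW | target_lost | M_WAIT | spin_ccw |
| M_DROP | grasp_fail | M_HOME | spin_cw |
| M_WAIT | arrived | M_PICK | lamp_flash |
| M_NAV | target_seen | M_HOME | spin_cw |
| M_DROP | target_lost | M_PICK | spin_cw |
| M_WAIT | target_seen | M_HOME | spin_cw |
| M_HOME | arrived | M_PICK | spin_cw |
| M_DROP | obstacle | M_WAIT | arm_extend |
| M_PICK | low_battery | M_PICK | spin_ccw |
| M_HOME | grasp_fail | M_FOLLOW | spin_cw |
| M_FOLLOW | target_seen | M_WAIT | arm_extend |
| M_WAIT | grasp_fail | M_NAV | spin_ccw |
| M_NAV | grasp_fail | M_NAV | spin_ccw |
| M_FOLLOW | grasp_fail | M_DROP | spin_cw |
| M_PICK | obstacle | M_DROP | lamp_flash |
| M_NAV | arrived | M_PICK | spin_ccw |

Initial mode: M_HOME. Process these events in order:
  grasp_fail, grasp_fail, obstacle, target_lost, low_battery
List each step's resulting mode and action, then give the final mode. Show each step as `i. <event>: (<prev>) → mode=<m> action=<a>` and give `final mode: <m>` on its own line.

1. grasp_fail: (M_HOME) → mode=M_FOLLOW action=spin_cw
2. grasp_fail: (M_FOLLOW) → mode=M_DROP action=spin_cw
3. obstacle: (M_DROP) → mode=M_WAIT action=arm_extend
4. target_lost: (M_WAIT) → mode=M_WAIT action=lamp_flash
5. low_battery: (M_WAIT) → mode=M_FOLLOW action=spin_cw

final mode: M_FOLLOW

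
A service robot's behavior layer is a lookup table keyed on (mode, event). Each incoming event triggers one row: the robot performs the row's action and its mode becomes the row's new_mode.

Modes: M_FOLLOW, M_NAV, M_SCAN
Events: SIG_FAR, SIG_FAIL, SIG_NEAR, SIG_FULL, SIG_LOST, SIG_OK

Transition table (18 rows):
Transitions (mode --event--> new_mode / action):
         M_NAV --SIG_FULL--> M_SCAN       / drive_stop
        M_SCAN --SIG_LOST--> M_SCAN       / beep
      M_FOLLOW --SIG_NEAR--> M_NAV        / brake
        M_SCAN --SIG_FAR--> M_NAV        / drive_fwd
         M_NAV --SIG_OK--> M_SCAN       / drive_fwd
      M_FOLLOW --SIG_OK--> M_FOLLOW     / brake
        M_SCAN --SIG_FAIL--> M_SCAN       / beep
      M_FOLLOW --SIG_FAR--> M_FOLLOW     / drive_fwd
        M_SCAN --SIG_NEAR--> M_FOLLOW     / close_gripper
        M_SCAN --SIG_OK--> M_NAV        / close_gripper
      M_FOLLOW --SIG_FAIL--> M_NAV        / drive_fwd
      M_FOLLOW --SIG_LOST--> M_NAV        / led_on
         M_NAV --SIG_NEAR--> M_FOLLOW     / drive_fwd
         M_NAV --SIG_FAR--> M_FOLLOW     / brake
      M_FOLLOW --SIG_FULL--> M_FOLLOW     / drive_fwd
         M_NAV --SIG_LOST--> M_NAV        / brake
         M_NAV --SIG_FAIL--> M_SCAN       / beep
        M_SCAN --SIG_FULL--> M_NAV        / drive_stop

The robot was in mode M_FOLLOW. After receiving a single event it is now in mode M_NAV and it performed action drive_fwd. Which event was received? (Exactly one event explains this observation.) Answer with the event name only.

try SIG_FAR: (M_FOLLOW, SIG_FAR) → (M_FOLLOW, drive_fwd)
try SIG_FAIL: (M_FOLLOW, SIG_FAIL) → (M_NAV, drive_fwd)  ← matches
try SIG_NEAR: (M_FOLLOW, SIG_NEAR) → (M_NAV, brake)
try SIG_FULL: (M_FOLLOW, SIG_FULL) → (M_FOLLOW, drive_fwd)
try SIG_LOST: (M_FOLLOW, SIG_LOST) → (M_NAV, led_on)
try SIG_OK: (M_FOLLOW, SIG_OK) → (M_FOLLOW, brake)

SIG_FAIL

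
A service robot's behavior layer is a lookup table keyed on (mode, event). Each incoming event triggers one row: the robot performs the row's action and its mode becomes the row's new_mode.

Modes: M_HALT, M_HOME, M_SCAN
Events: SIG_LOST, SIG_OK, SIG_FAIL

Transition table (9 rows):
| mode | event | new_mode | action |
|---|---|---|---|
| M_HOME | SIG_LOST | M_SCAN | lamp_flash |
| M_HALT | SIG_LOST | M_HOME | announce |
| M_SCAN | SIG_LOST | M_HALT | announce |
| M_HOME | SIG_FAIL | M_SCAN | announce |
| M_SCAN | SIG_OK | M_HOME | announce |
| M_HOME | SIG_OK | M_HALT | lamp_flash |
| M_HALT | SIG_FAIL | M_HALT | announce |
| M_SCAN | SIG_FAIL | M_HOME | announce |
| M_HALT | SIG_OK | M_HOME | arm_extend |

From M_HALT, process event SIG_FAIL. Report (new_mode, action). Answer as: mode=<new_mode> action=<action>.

current mode = M_HALT; filter table to that mode:
  (M_HALT, SIG_LOST) → (M_HOME, announce)
  (M_HALT, SIG_FAIL) → (M_HALT, announce)  ← event matches
  (M_HALT, SIG_OK) → (M_HOME, arm_extend)
event = SIG_FAIL selects (M_HALT, announce)

mode=M_HALT action=announce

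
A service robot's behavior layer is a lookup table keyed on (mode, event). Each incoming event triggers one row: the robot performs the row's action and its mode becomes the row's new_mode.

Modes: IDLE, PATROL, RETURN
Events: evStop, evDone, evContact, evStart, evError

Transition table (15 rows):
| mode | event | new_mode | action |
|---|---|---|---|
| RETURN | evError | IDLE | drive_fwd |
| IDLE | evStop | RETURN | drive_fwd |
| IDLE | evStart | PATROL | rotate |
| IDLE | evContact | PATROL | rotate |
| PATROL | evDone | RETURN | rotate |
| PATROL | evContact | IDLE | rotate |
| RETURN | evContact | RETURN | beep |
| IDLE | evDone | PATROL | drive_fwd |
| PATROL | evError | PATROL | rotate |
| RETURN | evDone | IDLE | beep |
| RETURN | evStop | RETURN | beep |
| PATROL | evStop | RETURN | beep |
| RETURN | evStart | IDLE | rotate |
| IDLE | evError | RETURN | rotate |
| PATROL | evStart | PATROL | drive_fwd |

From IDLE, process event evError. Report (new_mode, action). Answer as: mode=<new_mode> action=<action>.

mode=RETURN action=rotate

current mode = IDLE; filter table to that mode:
  (IDLE, evStop) → (RETURN, drive_fwd)
  (IDLE, evStart) → (PATROL, rotate)
  (IDLE, evContact) → (PATROL, rotate)
  (IDLE, evDone) → (PATROL, drive_fwd)
  (IDLE, evError) → (RETURN, rotate)  ← event matches
event = evError selects (RETURN, rotate)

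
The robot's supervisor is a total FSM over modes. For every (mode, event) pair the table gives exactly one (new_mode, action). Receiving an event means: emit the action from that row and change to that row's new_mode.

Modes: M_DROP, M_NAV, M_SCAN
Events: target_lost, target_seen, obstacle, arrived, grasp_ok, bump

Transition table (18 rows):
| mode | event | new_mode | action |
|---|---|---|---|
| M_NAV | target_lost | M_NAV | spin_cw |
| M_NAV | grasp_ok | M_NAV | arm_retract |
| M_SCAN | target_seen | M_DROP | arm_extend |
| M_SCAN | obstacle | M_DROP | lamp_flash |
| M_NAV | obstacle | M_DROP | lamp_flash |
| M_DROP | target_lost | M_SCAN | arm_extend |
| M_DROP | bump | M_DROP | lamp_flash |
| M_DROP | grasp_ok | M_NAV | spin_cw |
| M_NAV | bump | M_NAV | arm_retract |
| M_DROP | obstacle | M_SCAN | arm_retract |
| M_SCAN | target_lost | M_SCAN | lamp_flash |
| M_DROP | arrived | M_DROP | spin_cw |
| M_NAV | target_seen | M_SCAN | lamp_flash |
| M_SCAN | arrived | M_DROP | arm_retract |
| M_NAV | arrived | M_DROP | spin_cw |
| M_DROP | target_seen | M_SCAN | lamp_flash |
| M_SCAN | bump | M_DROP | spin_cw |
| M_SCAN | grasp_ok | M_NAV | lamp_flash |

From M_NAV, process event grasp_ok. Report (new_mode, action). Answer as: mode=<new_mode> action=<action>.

current mode = M_NAV; filter table to that mode:
  (M_NAV, target_lost) → (M_NAV, spin_cw)
  (M_NAV, grasp_ok) → (M_NAV, arm_retract)  ← event matches
  (M_NAV, obstacle) → (M_DROP, lamp_flash)
  (M_NAV, bump) → (M_NAV, arm_retract)
  (M_NAV, target_seen) → (M_SCAN, lamp_flash)
  (M_NAV, arrived) → (M_DROP, spin_cw)
event = grasp_ok selects (M_NAV, arm_retract)

mode=M_NAV action=arm_retract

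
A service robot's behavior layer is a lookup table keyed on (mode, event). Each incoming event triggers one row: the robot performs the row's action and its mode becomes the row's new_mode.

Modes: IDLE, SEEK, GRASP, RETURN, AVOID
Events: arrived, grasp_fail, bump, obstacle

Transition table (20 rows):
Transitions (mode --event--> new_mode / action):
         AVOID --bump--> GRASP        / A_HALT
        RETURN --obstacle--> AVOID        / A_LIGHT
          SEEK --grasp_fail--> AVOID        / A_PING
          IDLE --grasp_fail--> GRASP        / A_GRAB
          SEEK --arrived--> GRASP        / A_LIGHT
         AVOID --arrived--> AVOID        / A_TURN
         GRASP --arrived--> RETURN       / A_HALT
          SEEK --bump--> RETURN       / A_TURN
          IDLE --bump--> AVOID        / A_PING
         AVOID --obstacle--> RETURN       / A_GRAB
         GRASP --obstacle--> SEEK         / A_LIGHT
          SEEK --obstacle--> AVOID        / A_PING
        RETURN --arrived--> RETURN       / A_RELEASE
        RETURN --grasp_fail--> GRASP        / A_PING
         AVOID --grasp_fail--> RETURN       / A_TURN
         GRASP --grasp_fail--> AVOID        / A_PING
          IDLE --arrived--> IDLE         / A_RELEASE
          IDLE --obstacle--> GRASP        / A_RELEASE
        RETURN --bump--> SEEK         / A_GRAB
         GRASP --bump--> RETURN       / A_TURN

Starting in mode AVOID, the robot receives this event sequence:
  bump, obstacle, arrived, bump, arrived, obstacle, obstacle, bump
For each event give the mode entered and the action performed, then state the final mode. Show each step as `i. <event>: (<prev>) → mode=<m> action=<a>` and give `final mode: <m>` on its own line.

1. bump: (AVOID) → mode=GRASP action=A_HALT
2. obstacle: (GRASP) → mode=SEEK action=A_LIGHT
3. arrived: (SEEK) → mode=GRASP action=A_LIGHT
4. bump: (GRASP) → mode=RETURN action=A_TURN
5. arrived: (RETURN) → mode=RETURN action=A_RELEASE
6. obstacle: (RETURN) → mode=AVOID action=A_LIGHT
7. obstacle: (AVOID) → mode=RETURN action=A_GRAB
8. bump: (RETURN) → mode=SEEK action=A_GRAB

final mode: SEEK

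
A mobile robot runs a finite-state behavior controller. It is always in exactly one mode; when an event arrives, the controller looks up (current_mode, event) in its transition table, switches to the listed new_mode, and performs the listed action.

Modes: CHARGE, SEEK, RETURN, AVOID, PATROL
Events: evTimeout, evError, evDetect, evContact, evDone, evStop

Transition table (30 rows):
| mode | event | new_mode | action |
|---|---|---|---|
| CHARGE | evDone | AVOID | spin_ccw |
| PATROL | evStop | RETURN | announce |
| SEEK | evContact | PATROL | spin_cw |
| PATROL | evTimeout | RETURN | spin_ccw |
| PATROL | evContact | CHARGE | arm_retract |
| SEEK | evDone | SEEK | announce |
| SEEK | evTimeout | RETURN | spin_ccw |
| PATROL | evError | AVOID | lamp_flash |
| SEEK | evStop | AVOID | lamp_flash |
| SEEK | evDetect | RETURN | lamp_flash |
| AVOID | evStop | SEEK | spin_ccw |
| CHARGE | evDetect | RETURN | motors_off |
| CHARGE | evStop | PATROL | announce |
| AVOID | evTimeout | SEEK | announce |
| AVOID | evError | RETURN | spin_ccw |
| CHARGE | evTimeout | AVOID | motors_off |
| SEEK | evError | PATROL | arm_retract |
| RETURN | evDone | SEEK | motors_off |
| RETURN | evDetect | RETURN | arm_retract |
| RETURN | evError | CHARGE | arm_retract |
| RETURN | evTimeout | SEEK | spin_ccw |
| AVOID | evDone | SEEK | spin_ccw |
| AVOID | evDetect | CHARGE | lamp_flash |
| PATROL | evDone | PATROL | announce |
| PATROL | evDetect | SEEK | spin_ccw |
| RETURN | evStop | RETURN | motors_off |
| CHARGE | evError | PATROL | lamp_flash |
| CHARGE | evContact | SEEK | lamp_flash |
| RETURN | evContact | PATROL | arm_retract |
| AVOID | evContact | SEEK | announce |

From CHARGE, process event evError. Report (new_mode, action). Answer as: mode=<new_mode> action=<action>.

current mode = CHARGE; filter table to that mode:
  (CHARGE, evDone) → (AVOID, spin_ccw)
  (CHARGE, evDetect) → (RETURN, motors_off)
  (CHARGE, evStop) → (PATROL, announce)
  (CHARGE, evTimeout) → (AVOID, motors_off)
  (CHARGE, evError) → (PATROL, lamp_flash)  ← event matches
  (CHARGE, evContact) → (SEEK, lamp_flash)
event = evError selects (PATROL, lamp_flash)

mode=PATROL action=lamp_flash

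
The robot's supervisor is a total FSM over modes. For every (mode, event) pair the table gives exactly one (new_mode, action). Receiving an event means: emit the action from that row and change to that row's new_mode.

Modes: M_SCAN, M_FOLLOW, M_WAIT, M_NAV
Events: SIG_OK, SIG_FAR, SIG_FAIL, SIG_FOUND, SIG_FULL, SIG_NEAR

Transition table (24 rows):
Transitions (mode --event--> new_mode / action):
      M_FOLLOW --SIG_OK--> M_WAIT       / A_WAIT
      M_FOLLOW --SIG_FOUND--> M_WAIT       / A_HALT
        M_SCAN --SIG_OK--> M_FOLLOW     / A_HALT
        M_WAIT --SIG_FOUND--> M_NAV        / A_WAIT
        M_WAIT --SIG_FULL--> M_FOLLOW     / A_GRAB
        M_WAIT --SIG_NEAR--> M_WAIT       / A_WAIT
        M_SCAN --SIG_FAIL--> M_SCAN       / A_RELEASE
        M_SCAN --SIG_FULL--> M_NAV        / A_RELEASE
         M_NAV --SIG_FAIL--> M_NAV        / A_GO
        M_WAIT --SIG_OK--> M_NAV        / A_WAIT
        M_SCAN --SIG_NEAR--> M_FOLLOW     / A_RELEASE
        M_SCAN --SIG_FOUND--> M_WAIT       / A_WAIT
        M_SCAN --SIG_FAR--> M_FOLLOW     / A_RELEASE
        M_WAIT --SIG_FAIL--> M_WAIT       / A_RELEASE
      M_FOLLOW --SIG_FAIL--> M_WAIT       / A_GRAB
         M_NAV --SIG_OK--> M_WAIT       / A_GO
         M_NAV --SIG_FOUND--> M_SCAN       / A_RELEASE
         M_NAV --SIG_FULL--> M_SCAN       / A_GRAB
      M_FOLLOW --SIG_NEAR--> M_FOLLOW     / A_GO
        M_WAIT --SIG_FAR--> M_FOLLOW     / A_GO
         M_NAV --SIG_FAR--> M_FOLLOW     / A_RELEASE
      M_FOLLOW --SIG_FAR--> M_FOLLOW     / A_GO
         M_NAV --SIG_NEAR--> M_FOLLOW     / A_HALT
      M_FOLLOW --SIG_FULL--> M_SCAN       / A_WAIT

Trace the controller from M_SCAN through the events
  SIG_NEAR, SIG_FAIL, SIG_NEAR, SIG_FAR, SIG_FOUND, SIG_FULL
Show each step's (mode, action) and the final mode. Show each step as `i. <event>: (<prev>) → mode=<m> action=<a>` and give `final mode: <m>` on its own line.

1. SIG_NEAR: (M_SCAN) → mode=M_FOLLOW action=A_RELEASE
2. SIG_FAIL: (M_FOLLOW) → mode=M_WAIT action=A_GRAB
3. SIG_NEAR: (M_WAIT) → mode=M_WAIT action=A_WAIT
4. SIG_FAR: (M_WAIT) → mode=M_FOLLOW action=A_GO
5. SIG_FOUND: (M_FOLLOW) → mode=M_WAIT action=A_HALT
6. SIG_FULL: (M_WAIT) → mode=M_FOLLOW action=A_GRAB

final mode: M_FOLLOW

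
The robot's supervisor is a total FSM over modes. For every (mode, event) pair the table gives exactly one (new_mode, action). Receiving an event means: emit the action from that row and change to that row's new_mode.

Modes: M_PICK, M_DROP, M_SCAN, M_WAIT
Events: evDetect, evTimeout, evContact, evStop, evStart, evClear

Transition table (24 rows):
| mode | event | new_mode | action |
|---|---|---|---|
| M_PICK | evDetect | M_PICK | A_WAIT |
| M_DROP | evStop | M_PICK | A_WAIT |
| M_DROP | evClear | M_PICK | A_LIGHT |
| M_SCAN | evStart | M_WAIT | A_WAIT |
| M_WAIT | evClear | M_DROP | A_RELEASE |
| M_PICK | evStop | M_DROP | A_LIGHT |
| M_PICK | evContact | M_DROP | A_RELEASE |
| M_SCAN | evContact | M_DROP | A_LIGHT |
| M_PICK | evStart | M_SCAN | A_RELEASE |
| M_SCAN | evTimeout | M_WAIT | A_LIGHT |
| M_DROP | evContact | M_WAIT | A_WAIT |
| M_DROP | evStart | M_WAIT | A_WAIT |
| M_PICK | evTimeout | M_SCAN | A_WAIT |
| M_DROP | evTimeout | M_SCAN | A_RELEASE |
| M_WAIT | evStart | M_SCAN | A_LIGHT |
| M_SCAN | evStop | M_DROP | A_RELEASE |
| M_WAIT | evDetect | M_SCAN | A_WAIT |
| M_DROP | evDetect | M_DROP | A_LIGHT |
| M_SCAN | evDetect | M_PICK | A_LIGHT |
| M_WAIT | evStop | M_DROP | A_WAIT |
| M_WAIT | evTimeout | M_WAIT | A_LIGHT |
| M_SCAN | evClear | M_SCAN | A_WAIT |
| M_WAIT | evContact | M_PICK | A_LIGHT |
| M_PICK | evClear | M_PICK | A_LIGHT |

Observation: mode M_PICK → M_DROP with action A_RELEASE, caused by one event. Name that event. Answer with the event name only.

try evDetect: (M_PICK, evDetect) → (M_PICK, A_WAIT)
try evTimeout: (M_PICK, evTimeout) → (M_SCAN, A_WAIT)
try evContact: (M_PICK, evContact) → (M_DROP, A_RELEASE)  ← matches
try evStop: (M_PICK, evStop) → (M_DROP, A_LIGHT)
try evStart: (M_PICK, evStart) → (M_SCAN, A_RELEASE)
try evClear: (M_PICK, evClear) → (M_PICK, A_LIGHT)

evContact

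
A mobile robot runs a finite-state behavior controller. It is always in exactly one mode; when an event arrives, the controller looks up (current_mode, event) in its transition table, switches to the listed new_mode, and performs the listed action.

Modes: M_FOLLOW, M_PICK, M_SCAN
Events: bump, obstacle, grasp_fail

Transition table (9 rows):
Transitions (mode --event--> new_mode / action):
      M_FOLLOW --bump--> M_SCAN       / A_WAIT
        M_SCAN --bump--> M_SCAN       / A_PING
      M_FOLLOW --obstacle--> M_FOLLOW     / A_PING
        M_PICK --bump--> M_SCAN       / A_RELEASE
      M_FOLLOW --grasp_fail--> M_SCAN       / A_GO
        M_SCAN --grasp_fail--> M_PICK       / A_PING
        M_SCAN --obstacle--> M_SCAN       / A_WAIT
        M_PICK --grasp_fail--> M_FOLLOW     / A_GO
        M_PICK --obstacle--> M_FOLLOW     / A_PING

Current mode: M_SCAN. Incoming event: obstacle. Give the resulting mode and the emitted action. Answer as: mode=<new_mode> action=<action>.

mode=M_SCAN action=A_WAIT

current mode = M_SCAN; filter table to that mode:
  (M_SCAN, bump) → (M_SCAN, A_PING)
  (M_SCAN, grasp_fail) → (M_PICK, A_PING)
  (M_SCAN, obstacle) → (M_SCAN, A_WAIT)  ← event matches
event = obstacle selects (M_SCAN, A_WAIT)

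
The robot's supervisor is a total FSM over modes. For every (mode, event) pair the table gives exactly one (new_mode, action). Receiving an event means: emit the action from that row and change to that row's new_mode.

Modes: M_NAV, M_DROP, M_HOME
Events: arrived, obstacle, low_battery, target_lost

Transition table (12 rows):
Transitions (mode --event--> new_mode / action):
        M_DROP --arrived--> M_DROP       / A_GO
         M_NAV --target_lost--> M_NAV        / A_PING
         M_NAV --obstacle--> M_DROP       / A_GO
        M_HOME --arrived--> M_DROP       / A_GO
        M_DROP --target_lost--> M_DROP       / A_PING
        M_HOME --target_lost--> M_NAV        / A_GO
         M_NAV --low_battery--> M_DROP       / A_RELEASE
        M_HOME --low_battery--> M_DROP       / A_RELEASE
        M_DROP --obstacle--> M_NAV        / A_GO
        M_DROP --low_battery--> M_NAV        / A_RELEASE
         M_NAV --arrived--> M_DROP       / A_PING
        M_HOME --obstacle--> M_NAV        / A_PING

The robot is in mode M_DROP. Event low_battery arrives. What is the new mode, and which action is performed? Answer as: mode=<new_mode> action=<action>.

mode=M_NAV action=A_RELEASE

current mode = M_DROP; filter table to that mode:
  (M_DROP, arrived) → (M_DROP, A_GO)
  (M_DROP, target_lost) → (M_DROP, A_PING)
  (M_DROP, obstacle) → (M_NAV, A_GO)
  (M_DROP, low_battery) → (M_NAV, A_RELEASE)  ← event matches
event = low_battery selects (M_NAV, A_RELEASE)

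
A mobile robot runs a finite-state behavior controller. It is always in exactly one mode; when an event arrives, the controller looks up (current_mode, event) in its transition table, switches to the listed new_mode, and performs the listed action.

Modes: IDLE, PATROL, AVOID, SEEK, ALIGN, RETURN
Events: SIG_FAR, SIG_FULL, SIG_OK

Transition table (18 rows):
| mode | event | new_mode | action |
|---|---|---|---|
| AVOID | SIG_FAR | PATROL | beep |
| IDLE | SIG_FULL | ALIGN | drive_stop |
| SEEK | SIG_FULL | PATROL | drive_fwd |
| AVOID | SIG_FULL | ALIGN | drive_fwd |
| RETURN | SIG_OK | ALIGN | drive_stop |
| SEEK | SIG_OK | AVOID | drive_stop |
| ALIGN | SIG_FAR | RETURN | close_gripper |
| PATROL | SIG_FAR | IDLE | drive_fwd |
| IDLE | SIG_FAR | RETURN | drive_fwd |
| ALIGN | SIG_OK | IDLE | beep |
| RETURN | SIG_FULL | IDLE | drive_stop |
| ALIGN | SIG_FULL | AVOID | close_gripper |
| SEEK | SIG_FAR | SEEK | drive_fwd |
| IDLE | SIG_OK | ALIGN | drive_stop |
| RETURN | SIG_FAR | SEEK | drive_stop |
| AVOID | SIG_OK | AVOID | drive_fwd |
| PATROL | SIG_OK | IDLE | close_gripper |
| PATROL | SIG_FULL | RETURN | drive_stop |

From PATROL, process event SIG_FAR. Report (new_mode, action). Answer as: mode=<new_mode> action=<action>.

mode=IDLE action=drive_fwd

current mode = PATROL; filter table to that mode:
  (PATROL, SIG_FAR) → (IDLE, drive_fwd)  ← event matches
  (PATROL, SIG_OK) → (IDLE, close_gripper)
  (PATROL, SIG_FULL) → (RETURN, drive_stop)
event = SIG_FAR selects (IDLE, drive_fwd)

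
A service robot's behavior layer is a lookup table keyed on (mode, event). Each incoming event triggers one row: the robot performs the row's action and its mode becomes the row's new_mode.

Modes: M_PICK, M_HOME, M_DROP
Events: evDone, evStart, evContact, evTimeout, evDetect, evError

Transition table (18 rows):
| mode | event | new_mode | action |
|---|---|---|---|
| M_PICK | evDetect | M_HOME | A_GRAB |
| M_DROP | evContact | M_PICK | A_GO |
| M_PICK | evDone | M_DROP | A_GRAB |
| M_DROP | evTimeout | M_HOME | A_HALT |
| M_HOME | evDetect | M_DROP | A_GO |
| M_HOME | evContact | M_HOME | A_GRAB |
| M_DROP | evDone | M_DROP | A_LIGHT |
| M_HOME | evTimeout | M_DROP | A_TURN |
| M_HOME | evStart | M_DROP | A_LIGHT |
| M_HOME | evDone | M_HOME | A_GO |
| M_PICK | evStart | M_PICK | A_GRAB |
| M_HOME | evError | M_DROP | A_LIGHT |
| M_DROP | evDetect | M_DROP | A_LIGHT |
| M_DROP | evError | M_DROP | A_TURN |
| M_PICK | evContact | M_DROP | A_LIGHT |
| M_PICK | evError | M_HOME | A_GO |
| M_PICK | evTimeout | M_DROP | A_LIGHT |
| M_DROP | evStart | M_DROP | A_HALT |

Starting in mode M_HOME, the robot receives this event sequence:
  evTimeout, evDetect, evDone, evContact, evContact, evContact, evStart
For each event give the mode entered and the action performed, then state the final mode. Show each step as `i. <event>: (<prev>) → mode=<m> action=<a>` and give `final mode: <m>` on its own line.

1. evTimeout: (M_HOME) → mode=M_DROP action=A_TURN
2. evDetect: (M_DROP) → mode=M_DROP action=A_LIGHT
3. evDone: (M_DROP) → mode=M_DROP action=A_LIGHT
4. evContact: (M_DROP) → mode=M_PICK action=A_GO
5. evContact: (M_PICK) → mode=M_DROP action=A_LIGHT
6. evContact: (M_DROP) → mode=M_PICK action=A_GO
7. evStart: (M_PICK) → mode=M_PICK action=A_GRAB

final mode: M_PICK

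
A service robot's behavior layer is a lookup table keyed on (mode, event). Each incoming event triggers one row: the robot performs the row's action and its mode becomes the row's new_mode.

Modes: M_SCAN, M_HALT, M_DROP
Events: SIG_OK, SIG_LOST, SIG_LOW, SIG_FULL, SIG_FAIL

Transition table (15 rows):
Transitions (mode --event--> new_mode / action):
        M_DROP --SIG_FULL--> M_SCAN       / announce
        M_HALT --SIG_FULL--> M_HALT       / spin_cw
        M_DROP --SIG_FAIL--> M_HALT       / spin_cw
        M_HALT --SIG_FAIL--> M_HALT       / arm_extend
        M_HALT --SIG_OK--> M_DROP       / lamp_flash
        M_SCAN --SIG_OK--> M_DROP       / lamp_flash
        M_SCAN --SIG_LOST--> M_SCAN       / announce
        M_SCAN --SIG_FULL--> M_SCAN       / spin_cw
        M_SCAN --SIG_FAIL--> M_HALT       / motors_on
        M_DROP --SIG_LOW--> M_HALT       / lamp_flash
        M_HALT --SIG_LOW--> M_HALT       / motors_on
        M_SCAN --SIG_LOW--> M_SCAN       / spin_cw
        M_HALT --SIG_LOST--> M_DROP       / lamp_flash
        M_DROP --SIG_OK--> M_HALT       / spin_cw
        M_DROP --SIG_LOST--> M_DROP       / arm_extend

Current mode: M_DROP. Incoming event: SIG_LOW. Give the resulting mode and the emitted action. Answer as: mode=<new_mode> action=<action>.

current mode = M_DROP; filter table to that mode:
  (M_DROP, SIG_FULL) → (M_SCAN, announce)
  (M_DROP, SIG_FAIL) → (M_HALT, spin_cw)
  (M_DROP, SIG_LOW) → (M_HALT, lamp_flash)  ← event matches
  (M_DROP, SIG_OK) → (M_HALT, spin_cw)
  (M_DROP, SIG_LOST) → (M_DROP, arm_extend)
event = SIG_LOW selects (M_HALT, lamp_flash)

mode=M_HALT action=lamp_flash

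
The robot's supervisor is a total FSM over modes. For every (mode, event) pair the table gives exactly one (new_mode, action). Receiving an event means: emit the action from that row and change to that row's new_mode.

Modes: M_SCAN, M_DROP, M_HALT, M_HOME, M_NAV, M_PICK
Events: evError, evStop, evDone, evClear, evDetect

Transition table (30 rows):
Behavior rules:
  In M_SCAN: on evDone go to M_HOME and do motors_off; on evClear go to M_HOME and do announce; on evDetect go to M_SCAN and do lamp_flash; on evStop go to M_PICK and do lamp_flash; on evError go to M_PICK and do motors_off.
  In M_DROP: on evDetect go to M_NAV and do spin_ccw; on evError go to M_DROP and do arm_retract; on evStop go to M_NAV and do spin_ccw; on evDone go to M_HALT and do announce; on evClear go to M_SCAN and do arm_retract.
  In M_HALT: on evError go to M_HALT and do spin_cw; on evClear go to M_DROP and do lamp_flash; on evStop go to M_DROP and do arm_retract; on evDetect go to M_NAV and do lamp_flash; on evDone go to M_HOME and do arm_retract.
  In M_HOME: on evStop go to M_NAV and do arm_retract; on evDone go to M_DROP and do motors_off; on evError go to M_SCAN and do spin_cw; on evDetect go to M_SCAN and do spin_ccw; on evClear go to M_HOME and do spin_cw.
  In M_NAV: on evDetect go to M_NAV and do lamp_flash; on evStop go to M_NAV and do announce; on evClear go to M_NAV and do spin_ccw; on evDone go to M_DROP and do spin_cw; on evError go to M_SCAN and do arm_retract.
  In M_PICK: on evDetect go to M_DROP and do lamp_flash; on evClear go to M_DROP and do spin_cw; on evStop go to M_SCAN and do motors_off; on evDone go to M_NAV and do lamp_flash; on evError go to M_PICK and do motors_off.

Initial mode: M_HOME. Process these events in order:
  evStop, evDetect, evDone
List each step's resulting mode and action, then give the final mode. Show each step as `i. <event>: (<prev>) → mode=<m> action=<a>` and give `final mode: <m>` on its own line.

1. evStop: (M_HOME) → mode=M_NAV action=arm_retract
2. evDetect: (M_NAV) → mode=M_NAV action=lamp_flash
3. evDone: (M_NAV) → mode=M_DROP action=spin_cw

final mode: M_DROP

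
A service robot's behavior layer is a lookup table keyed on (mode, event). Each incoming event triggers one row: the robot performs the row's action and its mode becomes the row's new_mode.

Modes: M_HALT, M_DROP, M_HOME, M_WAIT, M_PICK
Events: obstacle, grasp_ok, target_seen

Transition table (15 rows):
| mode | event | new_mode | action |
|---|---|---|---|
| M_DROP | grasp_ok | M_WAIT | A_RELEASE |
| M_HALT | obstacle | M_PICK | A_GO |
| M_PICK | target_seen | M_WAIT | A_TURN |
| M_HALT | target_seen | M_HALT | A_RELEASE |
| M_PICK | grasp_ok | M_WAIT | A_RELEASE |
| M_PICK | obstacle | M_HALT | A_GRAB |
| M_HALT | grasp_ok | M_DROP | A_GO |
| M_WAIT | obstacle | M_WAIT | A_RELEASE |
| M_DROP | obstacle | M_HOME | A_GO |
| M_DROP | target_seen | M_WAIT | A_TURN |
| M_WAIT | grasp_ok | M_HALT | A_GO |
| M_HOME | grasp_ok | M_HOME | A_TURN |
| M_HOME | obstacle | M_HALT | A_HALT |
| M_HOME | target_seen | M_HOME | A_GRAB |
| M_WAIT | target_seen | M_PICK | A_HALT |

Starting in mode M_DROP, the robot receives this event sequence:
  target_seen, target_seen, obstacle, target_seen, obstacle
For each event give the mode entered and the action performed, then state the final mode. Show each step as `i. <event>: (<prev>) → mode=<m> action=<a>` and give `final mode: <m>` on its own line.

final mode: M_PICK

1. target_seen: (M_DROP) → mode=M_WAIT action=A_TURN
2. target_seen: (M_WAIT) → mode=M_PICK action=A_HALT
3. obstacle: (M_PICK) → mode=M_HALT action=A_GRAB
4. target_seen: (M_HALT) → mode=M_HALT action=A_RELEASE
5. obstacle: (M_HALT) → mode=M_PICK action=A_GO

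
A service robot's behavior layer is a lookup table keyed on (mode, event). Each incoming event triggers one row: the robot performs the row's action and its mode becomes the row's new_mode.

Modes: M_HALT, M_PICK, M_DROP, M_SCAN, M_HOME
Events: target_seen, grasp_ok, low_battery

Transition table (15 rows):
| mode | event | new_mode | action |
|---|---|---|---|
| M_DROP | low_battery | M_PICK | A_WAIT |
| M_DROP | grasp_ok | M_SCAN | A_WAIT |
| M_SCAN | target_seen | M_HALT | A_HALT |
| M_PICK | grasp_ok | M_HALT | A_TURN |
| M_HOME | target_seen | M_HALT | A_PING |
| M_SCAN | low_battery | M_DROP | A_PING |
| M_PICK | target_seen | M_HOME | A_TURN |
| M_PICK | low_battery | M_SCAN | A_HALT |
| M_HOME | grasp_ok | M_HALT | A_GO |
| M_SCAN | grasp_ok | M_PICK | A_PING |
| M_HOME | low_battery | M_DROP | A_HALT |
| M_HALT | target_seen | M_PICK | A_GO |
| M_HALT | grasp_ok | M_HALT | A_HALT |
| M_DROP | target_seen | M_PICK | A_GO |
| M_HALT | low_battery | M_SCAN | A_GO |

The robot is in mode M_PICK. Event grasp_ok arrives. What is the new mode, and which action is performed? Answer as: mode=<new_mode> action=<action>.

mode=M_HALT action=A_TURN

current mode = M_PICK; filter table to that mode:
  (M_PICK, grasp_ok) → (M_HALT, A_TURN)  ← event matches
  (M_PICK, target_seen) → (M_HOME, A_TURN)
  (M_PICK, low_battery) → (M_SCAN, A_HALT)
event = grasp_ok selects (M_HALT, A_TURN)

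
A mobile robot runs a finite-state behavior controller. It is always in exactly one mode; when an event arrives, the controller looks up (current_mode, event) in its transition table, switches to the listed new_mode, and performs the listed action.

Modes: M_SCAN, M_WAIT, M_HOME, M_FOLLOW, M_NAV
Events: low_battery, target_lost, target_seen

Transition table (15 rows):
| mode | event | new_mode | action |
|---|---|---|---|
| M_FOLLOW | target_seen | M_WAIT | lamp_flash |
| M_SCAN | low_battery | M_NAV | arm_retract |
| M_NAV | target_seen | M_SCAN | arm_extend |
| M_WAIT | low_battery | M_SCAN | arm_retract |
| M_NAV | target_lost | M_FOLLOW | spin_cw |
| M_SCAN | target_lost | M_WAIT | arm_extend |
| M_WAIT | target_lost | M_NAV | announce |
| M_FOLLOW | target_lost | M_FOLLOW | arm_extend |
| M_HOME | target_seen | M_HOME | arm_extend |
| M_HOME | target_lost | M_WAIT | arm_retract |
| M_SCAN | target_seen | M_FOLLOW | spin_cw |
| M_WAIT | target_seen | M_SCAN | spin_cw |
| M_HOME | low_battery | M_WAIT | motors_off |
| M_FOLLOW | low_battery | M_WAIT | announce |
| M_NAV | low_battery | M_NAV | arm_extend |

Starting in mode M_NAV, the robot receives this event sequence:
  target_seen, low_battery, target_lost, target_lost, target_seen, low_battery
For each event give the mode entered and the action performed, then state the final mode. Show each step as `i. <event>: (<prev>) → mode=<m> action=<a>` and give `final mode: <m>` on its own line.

1. target_seen: (M_NAV) → mode=M_SCAN action=arm_extend
2. low_battery: (M_SCAN) → mode=M_NAV action=arm_retract
3. target_lost: (M_NAV) → mode=M_FOLLOW action=spin_cw
4. target_lost: (M_FOLLOW) → mode=M_FOLLOW action=arm_extend
5. target_seen: (M_FOLLOW) → mode=M_WAIT action=lamp_flash
6. low_battery: (M_WAIT) → mode=M_SCAN action=arm_retract

final mode: M_SCAN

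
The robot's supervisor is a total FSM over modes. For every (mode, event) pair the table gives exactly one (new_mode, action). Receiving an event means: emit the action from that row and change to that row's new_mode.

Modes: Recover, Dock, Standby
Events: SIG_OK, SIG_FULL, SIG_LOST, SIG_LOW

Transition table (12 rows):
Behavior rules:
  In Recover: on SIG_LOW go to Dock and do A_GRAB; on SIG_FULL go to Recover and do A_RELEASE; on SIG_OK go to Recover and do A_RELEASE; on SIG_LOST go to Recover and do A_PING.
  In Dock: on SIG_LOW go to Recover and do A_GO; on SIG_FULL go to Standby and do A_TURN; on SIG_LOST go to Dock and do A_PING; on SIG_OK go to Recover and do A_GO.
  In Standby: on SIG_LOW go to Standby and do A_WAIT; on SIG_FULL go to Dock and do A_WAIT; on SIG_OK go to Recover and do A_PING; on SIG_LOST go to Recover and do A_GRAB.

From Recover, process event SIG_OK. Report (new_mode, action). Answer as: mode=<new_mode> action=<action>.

current mode = Recover; filter table to that mode:
  (Recover, SIG_LOW) → (Dock, A_GRAB)
  (Recover, SIG_FULL) → (Recover, A_RELEASE)
  (Recover, SIG_OK) → (Recover, A_RELEASE)  ← event matches
  (Recover, SIG_LOST) → (Recover, A_PING)
event = SIG_OK selects (Recover, A_RELEASE)

mode=Recover action=A_RELEASE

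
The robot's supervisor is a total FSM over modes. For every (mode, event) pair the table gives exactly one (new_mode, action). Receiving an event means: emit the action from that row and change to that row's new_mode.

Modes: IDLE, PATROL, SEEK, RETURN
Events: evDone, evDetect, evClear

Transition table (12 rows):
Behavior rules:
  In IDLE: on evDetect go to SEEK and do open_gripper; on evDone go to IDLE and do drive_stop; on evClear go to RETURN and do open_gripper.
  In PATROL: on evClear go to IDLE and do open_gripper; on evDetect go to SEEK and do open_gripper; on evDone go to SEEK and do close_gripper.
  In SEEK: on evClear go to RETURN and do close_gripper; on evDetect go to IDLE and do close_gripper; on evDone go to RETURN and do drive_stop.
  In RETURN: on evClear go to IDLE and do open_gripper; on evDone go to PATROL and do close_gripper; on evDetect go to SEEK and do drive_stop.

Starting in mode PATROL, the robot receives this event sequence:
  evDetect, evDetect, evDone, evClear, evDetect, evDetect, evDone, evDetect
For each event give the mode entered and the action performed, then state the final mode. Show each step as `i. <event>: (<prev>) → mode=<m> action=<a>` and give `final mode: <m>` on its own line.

final mode: SEEK

1. evDetect: (PATROL) → mode=SEEK action=open_gripper
2. evDetect: (SEEK) → mode=IDLE action=close_gripper
3. evDone: (IDLE) → mode=IDLE action=drive_stop
4. evClear: (IDLE) → mode=RETURN action=open_gripper
5. evDetect: (RETURN) → mode=SEEK action=drive_stop
6. evDetect: (SEEK) → mode=IDLE action=close_gripper
7. evDone: (IDLE) → mode=IDLE action=drive_stop
8. evDetect: (IDLE) → mode=SEEK action=open_gripper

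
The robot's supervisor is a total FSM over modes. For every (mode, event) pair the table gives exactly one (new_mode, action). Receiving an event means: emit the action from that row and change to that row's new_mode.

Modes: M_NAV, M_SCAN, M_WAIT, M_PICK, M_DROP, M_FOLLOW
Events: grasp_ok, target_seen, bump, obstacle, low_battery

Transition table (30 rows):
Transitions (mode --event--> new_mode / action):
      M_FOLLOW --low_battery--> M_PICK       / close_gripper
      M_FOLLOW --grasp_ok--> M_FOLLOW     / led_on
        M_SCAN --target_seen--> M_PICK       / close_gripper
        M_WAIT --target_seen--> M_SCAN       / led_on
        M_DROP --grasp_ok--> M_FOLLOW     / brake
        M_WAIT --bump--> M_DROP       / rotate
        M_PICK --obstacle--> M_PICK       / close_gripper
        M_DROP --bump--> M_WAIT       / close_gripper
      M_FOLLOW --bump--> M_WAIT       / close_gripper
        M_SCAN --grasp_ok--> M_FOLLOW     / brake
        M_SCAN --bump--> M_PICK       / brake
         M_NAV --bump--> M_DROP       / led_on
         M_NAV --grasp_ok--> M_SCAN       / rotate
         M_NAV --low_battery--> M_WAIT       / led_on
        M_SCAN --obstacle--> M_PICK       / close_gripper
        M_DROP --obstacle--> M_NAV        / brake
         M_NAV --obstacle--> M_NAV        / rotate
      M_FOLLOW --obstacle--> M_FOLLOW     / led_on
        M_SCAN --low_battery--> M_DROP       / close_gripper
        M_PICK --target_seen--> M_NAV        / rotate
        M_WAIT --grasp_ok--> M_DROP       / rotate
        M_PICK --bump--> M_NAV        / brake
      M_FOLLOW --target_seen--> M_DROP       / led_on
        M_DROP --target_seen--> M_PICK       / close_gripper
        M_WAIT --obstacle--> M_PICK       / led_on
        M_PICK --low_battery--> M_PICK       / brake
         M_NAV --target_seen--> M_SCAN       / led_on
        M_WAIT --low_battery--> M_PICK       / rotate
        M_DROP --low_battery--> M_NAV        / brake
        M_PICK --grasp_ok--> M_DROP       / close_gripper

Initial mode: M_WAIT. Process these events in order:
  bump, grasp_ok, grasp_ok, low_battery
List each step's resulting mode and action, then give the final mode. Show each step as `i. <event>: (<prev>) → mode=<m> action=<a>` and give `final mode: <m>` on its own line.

final mode: M_PICK

1. bump: (M_WAIT) → mode=M_DROP action=rotate
2. grasp_ok: (M_DROP) → mode=M_FOLLOW action=brake
3. grasp_ok: (M_FOLLOW) → mode=M_FOLLOW action=led_on
4. low_battery: (M_FOLLOW) → mode=M_PICK action=close_gripper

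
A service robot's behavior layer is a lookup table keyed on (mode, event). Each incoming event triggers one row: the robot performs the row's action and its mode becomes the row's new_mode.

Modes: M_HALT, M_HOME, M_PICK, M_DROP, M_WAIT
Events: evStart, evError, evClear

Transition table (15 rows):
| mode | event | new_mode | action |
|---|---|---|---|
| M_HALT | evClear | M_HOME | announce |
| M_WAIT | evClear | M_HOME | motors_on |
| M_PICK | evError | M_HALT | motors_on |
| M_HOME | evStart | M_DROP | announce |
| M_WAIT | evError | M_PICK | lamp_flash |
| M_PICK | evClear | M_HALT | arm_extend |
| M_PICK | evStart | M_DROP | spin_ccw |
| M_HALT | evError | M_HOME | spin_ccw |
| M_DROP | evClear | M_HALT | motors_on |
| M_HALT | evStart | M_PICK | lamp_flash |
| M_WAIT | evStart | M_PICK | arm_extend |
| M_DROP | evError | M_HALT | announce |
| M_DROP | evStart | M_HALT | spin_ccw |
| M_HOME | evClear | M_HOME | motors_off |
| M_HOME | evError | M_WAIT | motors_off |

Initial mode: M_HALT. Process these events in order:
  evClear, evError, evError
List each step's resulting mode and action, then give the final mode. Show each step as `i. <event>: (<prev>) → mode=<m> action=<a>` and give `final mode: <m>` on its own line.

final mode: M_PICK

1. evClear: (M_HALT) → mode=M_HOME action=announce
2. evError: (M_HOME) → mode=M_WAIT action=motors_off
3. evError: (M_WAIT) → mode=M_PICK action=lamp_flash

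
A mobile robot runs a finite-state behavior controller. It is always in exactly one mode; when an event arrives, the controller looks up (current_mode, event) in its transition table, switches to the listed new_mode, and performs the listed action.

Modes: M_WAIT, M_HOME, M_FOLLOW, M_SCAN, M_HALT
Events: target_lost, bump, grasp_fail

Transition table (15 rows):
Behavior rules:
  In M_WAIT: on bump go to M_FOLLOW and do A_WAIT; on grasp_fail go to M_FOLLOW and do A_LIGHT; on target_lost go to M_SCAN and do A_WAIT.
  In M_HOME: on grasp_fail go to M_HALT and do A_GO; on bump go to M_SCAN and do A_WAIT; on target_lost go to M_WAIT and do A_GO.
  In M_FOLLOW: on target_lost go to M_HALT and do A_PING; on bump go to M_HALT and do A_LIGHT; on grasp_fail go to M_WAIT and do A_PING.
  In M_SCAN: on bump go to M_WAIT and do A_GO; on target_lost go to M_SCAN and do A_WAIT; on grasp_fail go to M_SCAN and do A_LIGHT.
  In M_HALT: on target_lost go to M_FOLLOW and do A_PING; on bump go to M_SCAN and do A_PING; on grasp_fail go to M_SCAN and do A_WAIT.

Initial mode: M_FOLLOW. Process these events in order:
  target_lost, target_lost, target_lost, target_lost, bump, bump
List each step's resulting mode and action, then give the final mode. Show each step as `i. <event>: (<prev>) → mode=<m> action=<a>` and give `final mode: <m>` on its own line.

1. target_lost: (M_FOLLOW) → mode=M_HALT action=A_PING
2. target_lost: (M_HALT) → mode=M_FOLLOW action=A_PING
3. target_lost: (M_FOLLOW) → mode=M_HALT action=A_PING
4. target_lost: (M_HALT) → mode=M_FOLLOW action=A_PING
5. bump: (M_FOLLOW) → mode=M_HALT action=A_LIGHT
6. bump: (M_HALT) → mode=M_SCAN action=A_PING

final mode: M_SCAN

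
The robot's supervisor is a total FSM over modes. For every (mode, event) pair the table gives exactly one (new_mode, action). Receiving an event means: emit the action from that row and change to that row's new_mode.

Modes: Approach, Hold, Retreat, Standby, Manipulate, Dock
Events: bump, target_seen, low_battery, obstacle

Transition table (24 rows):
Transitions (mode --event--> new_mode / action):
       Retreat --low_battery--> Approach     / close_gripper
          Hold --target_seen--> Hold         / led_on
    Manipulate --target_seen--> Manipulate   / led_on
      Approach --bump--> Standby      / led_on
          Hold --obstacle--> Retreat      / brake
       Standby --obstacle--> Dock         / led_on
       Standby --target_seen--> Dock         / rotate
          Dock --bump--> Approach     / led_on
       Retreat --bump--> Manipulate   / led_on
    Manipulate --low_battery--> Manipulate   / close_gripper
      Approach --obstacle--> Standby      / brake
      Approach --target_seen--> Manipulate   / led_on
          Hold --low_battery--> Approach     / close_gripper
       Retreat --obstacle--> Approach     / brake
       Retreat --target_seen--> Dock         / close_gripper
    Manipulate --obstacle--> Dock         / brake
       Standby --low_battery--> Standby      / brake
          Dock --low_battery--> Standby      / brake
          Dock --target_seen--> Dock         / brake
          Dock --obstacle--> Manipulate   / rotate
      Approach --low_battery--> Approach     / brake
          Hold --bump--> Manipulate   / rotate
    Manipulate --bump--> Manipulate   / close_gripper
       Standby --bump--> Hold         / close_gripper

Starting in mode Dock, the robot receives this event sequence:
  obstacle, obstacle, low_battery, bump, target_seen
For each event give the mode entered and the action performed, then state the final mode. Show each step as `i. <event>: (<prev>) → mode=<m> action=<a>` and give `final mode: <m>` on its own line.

1. obstacle: (Dock) → mode=Manipulate action=rotate
2. obstacle: (Manipulate) → mode=Dock action=brake
3. low_battery: (Dock) → mode=Standby action=brake
4. bump: (Standby) → mode=Hold action=close_gripper
5. target_seen: (Hold) → mode=Hold action=led_on

final mode: Hold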